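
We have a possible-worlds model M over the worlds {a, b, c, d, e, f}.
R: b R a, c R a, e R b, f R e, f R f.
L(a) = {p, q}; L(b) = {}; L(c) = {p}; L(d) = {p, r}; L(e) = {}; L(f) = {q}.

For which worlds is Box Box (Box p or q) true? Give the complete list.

a, b, c, d, e

Recall that Box ψ holds at a world iff ψ holds at every accessible world, and Dia ψ holds iff ψ holds at some accessible world.
Let φ = Box Box (Box p or q). Evaluate φ at each world:
  a (successors ∅): φ is true.
  b (successors {a}): φ is true.
  c (successors {a}): φ is true.
  d (successors ∅): φ is true.
  e (successors {b}): φ is true.
  f (successors {e, f}): φ is false.
For instance, at b:
  At b: Box Box (Box p or q) requires Box (Box p or q) at every successor {a}.
      At a: no accessible worlds, so Box (Box p or q) holds vacuously.
  So Box Box (Box p or q) is true at b.
Satisfying worlds: {a, b, c, d, e}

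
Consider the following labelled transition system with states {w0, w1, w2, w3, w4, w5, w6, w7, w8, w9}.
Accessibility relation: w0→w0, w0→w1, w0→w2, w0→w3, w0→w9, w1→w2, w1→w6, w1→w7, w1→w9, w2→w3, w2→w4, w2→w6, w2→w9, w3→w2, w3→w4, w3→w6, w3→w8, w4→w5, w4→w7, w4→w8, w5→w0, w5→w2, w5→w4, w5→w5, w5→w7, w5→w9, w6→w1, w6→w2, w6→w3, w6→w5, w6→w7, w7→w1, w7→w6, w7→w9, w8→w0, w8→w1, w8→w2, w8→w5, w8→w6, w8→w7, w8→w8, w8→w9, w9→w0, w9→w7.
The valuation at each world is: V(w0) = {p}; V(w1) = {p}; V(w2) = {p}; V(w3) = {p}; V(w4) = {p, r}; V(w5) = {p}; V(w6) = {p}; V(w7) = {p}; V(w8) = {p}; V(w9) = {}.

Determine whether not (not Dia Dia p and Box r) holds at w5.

Yes

At w5: not Dia Dia p and Box r is false, so not (not Dia Dia p and Box r) is true.
  At w5: not Dia Dia p is false, Box r is false, so not Dia Dia p and Box r is false.
    At w5: Dia Dia p is true, so not Dia Dia p is false.
      At w5: Dia Dia p requires Dia p at some successor in {w0, w2, w4, w5, w7, w9}.
        Dia p holds at w0, so Dia Dia p is true at w5.
    At w5: Box r requires r at every successor {w0, w2, w4, w5, w7, w9}.
      r fails at w0, so Box r is false at w5.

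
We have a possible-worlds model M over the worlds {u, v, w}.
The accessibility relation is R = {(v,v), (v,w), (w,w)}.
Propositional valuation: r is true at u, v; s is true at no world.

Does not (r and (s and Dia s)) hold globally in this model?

Yes

Recall that Dia ψ holds at a world iff ψ holds at some accessible world.
Let φ = not (r and (s and Dia s)). Evaluate φ at each world:
  u (successors ∅): φ is true.
  v (successors {v, w}): φ is true.
  w (successors {w}): φ is true.
For instance, at v:
  At v: r and (s and Dia s) is false, so not (r and (s and Dia s)) is true.
    At v: r is true, s and Dia s is false, so r and (s and Dia s) is false.
      At v: s is false, Dia s is false, so s and Dia s is false.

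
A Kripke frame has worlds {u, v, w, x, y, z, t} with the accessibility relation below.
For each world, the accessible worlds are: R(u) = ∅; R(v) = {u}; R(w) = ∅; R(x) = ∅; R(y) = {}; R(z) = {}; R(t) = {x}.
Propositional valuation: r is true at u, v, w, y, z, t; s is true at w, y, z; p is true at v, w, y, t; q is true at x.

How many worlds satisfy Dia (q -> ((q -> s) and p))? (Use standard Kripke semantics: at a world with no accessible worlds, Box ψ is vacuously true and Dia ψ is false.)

1

Let φ = Dia (q -> ((q -> s) and p)). Evaluate φ at each world:
  u (successors ∅): φ is false.
  v (successors {u}): φ is true.
  w (successors ∅): φ is false.
  x (successors ∅): φ is false.
  y (successors ∅): φ is false.
  z (successors ∅): φ is false.
  t (successors {x}): φ is false.
For instance, at v:
  At v: Dia (q -> ((q -> s) and p)) requires q -> ((q -> s) and p) at some successor in {u}.
    q -> ((q -> s) and p) holds at u, so Dia (q -> ((q -> s) and p)) is true at v.
Satisfying worlds: {v}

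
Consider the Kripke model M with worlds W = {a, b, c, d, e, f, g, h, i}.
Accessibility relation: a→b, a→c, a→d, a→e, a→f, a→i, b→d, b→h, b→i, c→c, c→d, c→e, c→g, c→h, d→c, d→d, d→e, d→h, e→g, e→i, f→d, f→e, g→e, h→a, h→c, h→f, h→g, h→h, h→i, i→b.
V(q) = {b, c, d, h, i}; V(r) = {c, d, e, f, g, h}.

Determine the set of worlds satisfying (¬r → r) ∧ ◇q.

Let φ = (¬r → r) ∧ ◇q. Evaluate φ at each world:
  a (successors {b, c, d, e, f, i}): φ is false.
  b (successors {d, h, i}): φ is false.
  c (successors {c, d, e, g, h}): φ is true.
  d (successors {c, d, e, h}): φ is true.
  e (successors {g, i}): φ is true.
  f (successors {d, e}): φ is true.
  g (successors {e}): φ is false.
  h (successors {a, c, f, g, h, i}): φ is true.
  i (successors {b}): φ is false.
For instance, at c:
  At c: ¬r → r is true, ◇q is true, so (¬r → r) ∧ ◇q is true.
    At c: ◇q requires q at some successor in {c, d, e, g, h}.
      q holds at c, so ◇q is true at c.
Satisfying worlds: {c, d, e, f, h}

c, d, e, f, h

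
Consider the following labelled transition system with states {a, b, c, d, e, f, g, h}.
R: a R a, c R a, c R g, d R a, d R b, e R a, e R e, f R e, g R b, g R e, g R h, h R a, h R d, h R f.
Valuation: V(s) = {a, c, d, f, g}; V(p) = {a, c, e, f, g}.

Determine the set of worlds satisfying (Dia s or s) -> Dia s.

Let φ = (Dia s or s) -> Dia s. Evaluate φ at each world:
  a (successors {a}): φ is true.
  b (successors ∅): φ is true.
  c (successors {a, g}): φ is true.
  d (successors {a, b}): φ is true.
  e (successors {a, e}): φ is true.
  f (successors {e}): φ is false.
  g (successors {b, e, h}): φ is false.
  h (successors {a, d, f}): φ is true.
For instance, at d:
  At d: Dia s or s is true, Dia s is true, so (Dia s or s) -> Dia s is true.
    At d: Dia s is true, s is true, so Dia s or s is true.
      At d: Dia s requires s at some successor in {a, b}.
        s holds at a, so Dia s is true at d.
    At d: Dia s requires s at some successor in {a, b}.
      s holds at a, so Dia s is true at d.
Satisfying worlds: {a, b, c, d, e, h}

a, b, c, d, e, h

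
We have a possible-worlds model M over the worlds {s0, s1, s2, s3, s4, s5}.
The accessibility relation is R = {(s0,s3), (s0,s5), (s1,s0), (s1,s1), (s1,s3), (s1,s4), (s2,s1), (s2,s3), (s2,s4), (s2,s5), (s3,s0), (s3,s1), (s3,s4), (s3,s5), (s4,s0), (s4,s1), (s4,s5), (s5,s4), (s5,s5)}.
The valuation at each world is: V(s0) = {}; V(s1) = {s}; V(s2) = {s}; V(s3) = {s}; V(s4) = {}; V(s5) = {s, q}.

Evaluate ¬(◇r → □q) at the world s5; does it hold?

Recall that □ψ holds at a world iff ψ holds at every accessible world, and ◇ψ holds iff ψ holds at some accessible world.
At s5: ◇r → □q is true, so ¬(◇r → □q) is false.
  At s5: ◇r is false, □q is false, so ◇r → □q is true.
    At s5: ◇r requires r at some successor in {s4, s5}.
      At s4: r is false.
      At s5: r is false.
    So ◇r is false at s5.
    At s5: □q requires q at every successor {s4, s5}.
      q fails at s4, so □q is false at s5.

No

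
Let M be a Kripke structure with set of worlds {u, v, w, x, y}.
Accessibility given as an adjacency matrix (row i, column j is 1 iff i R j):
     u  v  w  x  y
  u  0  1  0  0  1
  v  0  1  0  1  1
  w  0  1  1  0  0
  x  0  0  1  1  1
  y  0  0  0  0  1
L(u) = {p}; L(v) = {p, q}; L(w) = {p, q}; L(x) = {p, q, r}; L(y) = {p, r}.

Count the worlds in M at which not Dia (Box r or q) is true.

Let φ = not Dia (Box r or q). Evaluate φ at each world:
  u (successors {v, y}): φ is false.
  v (successors {v, x, y}): φ is false.
  w (successors {v, w}): φ is false.
  x (successors {w, x, y}): φ is false.
  y (successors {y}): φ is false.
For instance, at x:
  At x: Dia (Box r or q) is true, so not Dia (Box r or q) is false.
    At x: Dia (Box r or q) requires Box r or q at some successor in {w, x, y}.
      Box r or q holds at w, so Dia (Box r or q) is true at x.
Satisfying worlds: none.

0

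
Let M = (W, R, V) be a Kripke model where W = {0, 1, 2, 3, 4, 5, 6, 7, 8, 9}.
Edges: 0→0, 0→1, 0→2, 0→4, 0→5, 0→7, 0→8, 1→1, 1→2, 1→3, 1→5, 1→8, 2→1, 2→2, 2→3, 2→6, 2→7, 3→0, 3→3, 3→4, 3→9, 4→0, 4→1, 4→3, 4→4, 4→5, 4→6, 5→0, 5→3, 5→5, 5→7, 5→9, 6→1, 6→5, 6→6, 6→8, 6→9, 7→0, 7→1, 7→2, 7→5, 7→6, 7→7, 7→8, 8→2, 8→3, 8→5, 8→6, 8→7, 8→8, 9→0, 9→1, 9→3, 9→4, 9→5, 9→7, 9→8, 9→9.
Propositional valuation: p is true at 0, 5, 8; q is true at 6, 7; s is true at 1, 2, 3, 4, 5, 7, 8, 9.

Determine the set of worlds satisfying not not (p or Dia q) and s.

2, 4, 5, 7, 8, 9

Let φ = not not (p or Dia q) and s. Evaluate φ at each world:
  0 (successors {0, 1, 2, 4, 5, 7, 8}): φ is false.
  1 (successors {1, 2, 3, 5, 8}): φ is false.
  2 (successors {1, 2, 3, 6, 7}): φ is true.
  3 (successors {0, 3, 4, 9}): φ is false.
  4 (successors {0, 1, 3, 4, 5, 6}): φ is true.
  5 (successors {0, 3, 5, 7, 9}): φ is true.
  6 (successors {1, 5, 6, 8, 9}): φ is false.
  7 (successors {0, 1, 2, 5, 6, 7, 8}): φ is true.
  8 (successors {2, 3, 5, 6, 7, 8}): φ is true.
  9 (successors {0, 1, 3, 4, 5, 7, 8, 9}): φ is true.
For instance, at 8:
  At 8: not not (p or Dia q) is true, s is true, so not not (p or Dia q) and s is true.
    At 8: not (p or Dia q) is false, so not not (p or Dia q) is true.
      At 8: p or Dia q is true, so not (p or Dia q) is false.
Satisfying worlds: {2, 4, 5, 7, 8, 9}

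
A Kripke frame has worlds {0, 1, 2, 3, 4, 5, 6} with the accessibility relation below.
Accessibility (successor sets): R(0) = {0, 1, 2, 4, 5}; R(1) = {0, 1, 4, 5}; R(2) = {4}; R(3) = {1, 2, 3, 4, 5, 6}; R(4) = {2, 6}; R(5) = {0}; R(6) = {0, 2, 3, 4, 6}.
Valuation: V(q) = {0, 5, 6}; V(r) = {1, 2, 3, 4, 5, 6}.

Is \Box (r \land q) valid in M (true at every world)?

No

Recall that \Box ψ holds at a world iff ψ holds at every accessible world, and \Diamond ψ holds iff ψ holds at some accessible world.
Let φ = \Box (r \land q). Evaluate φ at each world:
  0 (successors {0, 1, 2, 4, 5}): φ is false.
  1 (successors {0, 1, 4, 5}): φ is false.
  2 (successors {4}): φ is false.
  3 (successors {1, 2, 3, 4, 5, 6}): φ is false.
  4 (successors {2, 6}): φ is false.
  5 (successors {0}): φ is false.
  6 (successors {0, 2, 3, 4, 6}): φ is false.
Detail at 0 (counterexample):
  At 0: \Box (r \land q) requires r \land q at every successor {0, 1, 2, 4, 5}.
    r \land q fails at 0, so \Box (r \land q) is false at 0.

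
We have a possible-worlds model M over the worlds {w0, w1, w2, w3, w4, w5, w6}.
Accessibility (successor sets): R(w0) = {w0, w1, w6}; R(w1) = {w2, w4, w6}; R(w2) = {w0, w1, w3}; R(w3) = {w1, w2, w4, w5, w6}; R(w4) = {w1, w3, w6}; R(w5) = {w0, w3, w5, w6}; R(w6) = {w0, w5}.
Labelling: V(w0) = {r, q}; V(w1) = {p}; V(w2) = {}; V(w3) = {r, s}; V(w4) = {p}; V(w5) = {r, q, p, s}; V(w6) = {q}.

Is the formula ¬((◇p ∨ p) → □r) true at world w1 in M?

Yes

At w1: (◇p ∨ p) → □r is false, so ¬((◇p ∨ p) → □r) is true.
  At w1: ◇p ∨ p is true, □r is false, so (◇p ∨ p) → □r is false.
    At w1: ◇p is true, p is true, so ◇p ∨ p is true.
      At w1: ◇p requires p at some successor in {w2, w4, w6}.
        p holds at w4, so ◇p is true at w1.
    At w1: □r requires r at every successor {w2, w4, w6}.
      r fails at w2, so □r is false at w1.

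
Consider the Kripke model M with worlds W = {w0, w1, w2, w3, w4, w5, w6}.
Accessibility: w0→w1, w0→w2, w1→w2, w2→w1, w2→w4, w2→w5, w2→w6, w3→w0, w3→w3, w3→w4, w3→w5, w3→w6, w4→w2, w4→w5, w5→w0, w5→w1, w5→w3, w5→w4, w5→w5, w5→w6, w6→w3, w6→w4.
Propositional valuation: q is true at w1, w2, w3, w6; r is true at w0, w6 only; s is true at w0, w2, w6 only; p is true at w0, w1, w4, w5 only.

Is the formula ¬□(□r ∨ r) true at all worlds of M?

Yes

Let φ = ¬□(□r ∨ r). Evaluate φ at each world:
  w0 (successors {w1, w2}): φ is true.
  w1 (successors {w2}): φ is true.
  w2 (successors {w1, w4, w5, w6}): φ is true.
  w3 (successors {w0, w3, w4, w5, w6}): φ is true.
  w4 (successors {w2, w5}): φ is true.
  w5 (successors {w0, w1, w3, w4, w5, w6}): φ is true.
  w6 (successors {w3, w4}): φ is true.
For instance, at w3:
  At w3: □(□r ∨ r) is false, so ¬□(□r ∨ r) is true.
    At w3: □(□r ∨ r) requires □r ∨ r at every successor {w0, w3, w4, w5, w6}.
      □r ∨ r fails at w3, so □(□r ∨ r) is false at w3.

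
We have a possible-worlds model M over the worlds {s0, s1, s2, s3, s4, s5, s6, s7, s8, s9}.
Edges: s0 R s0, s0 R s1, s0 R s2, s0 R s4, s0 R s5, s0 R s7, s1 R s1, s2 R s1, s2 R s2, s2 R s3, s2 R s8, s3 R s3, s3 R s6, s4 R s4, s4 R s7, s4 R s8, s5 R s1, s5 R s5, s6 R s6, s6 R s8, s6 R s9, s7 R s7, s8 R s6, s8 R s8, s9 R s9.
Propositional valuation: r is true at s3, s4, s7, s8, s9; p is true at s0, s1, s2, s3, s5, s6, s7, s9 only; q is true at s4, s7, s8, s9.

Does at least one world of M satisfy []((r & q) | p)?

Let φ = []((r & q) | p). Evaluate φ at each world:
  s0 (successors {s0, s1, s2, s4, s5, s7}): φ is true.
  s1 (successors {s1}): φ is true.
  s2 (successors {s1, s2, s3, s8}): φ is true.
  s3 (successors {s3, s6}): φ is true.
  s4 (successors {s4, s7, s8}): φ is true.
  s5 (successors {s1, s5}): φ is true.
  s6 (successors {s6, s8, s9}): φ is true.
  s7 (successors {s7}): φ is true.
  s8 (successors {s6, s8}): φ is true.
  s9 (successors {s9}): φ is true.
Detail at s0 (witness):
  At s0: []((r & q) | p) requires (r & q) | p at every successor {s0, s1, s2, s4, s5, s7}.
    At s0: (r & q) | p is true.
    At s1: (r & q) | p is true.
    At s2: (r & q) | p is true.
    At s4: (r & q) | p is true.
    At s5: (r & q) | p is true.
    At s7: (r & q) | p is true.
  So []((r & q) | p) is true at s0.

Yes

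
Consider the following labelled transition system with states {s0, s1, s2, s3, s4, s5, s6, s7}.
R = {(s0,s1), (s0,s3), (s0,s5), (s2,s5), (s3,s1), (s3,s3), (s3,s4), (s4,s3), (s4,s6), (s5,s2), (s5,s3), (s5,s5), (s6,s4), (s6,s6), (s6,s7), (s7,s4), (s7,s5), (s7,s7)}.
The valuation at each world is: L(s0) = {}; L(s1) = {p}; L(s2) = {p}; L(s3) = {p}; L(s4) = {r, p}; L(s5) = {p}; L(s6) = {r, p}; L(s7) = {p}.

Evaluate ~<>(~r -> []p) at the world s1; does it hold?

Yes

At s1: <>(~r -> []p) is false, so ~<>(~r -> []p) is true.
  At s1: no accessible worlds, so <>(~r -> []p) is false.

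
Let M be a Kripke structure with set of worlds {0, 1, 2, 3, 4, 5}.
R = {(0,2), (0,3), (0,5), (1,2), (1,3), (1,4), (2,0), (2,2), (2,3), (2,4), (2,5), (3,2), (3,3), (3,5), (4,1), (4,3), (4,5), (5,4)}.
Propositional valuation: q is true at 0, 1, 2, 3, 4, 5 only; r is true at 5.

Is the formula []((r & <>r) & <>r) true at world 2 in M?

Recall that []ψ holds at a world iff ψ holds at every accessible world, and <>ψ holds iff ψ holds at some accessible world.
At 2: []((r & <>r) & <>r) requires (r & <>r) & <>r at every successor {0, 2, 3, 4, 5}.
  (r & <>r) & <>r fails at 0, so []((r & <>r) & <>r) is false at 2.
    At 0: r & <>r is false, <>r is true, so (r & <>r) & <>r is false.
      At 0: r is false, <>r is true, so r & <>r is false.
      At 0: <>r requires r at some successor in {2, 3, 5}.
        r holds at 5, so <>r is true at 0.

No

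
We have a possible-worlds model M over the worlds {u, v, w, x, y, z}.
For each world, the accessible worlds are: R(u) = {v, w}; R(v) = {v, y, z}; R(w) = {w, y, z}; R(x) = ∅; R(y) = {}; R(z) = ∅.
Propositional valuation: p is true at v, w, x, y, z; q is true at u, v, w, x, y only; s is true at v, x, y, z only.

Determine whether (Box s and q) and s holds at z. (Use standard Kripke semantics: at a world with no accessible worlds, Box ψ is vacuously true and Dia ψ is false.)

At z: Box s and q is false, s is true, so (Box s and q) and s is false.
  At z: Box s is true, q is false, so Box s and q is false.
    At z: no accessible worlds, so Box s holds vacuously.

No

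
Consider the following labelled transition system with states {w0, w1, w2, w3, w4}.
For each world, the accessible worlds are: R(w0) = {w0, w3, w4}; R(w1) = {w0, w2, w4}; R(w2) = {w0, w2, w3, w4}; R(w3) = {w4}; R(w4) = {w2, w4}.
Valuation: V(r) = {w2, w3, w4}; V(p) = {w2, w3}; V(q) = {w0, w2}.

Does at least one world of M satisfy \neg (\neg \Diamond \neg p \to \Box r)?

No

Recall that \Box ψ holds at a world iff ψ holds at every accessible world, and \Diamond ψ holds iff ψ holds at some accessible world.
Let φ = \neg (\neg \Diamond \neg p \to \Box r). Evaluate φ at each world:
  w0 (successors {w0, w3, w4}): φ is false.
  w1 (successors {w0, w2, w4}): φ is false.
  w2 (successors {w0, w2, w3, w4}): φ is false.
  w3 (successors {w4}): φ is false.
  w4 (successors {w2, w4}): φ is false.
For instance, at w2:
  At w2: \neg \Diamond \neg p \to \Box r is true, so \neg (\neg \Diamond \neg p \to \Box r) is false.
    At w2: \neg \Diamond \neg p is false, \Box r is false, so \neg \Diamond \neg p \to \Box r is true.
      At w2: \Diamond \neg p is true, so \neg \Diamond \neg p is false.
      At w2: \Box r requires r at every successor {w0, w2, w3, w4}.
        r fails at w0, so \Box r is false at w2.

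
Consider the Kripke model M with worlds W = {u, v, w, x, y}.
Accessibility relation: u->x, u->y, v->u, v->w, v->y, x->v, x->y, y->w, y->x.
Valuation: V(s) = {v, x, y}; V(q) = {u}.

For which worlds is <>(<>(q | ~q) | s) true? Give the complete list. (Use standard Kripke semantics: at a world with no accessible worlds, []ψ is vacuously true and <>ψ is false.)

u, v, x, y

Recall that <>ψ holds at a world iff ψ holds at some accessible world.
Let φ = <>(<>(q | ~q) | s). Evaluate φ at each world:
  u (successors {x, y}): φ is true.
  v (successors {u, w, y}): φ is true.
  w (successors ∅): φ is false.
  x (successors {v, y}): φ is true.
  y (successors {w, x}): φ is true.
For instance, at u:
  At u: <>(<>(q | ~q) | s) requires <>(q | ~q) | s at some successor in {x, y}.
    <>(q | ~q) | s holds at x, so <>(<>(q | ~q) | s) is true at u.
      At x: <>(q | ~q) is true, s is true, so <>(q | ~q) | s is true.
Satisfying worlds: {u, v, x, y}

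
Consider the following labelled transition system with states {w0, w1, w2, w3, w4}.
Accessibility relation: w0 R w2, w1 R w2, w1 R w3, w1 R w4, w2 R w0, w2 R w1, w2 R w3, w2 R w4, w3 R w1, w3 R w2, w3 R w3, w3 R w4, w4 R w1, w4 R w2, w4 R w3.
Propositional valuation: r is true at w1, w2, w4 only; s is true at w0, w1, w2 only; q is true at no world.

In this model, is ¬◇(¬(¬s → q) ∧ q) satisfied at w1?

Yes

At w1: ◇(¬(¬s → q) ∧ q) is false, so ¬◇(¬(¬s → q) ∧ q) is true.
  At w1: ◇(¬(¬s → q) ∧ q) requires ¬(¬s → q) ∧ q at some successor in {w2, w3, w4}.
    At w2: ¬(¬s → q) ∧ q is false.
    At w3: ¬(¬s → q) ∧ q is false.
    At w4: ¬(¬s → q) ∧ q is false.
  So ◇(¬(¬s → q) ∧ q) is false at w1.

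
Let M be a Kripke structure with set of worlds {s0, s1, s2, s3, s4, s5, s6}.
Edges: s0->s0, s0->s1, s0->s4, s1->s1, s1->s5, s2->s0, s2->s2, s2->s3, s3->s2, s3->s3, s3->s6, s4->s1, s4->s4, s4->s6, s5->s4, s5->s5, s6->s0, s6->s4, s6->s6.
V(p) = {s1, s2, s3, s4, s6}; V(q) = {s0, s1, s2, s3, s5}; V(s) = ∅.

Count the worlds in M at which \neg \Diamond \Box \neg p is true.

Let φ = \neg \Diamond \Box \neg p. Evaluate φ at each world:
  s0 (successors {s0, s1, s4}): φ is true.
  s1 (successors {s1, s5}): φ is true.
  s2 (successors {s0, s2, s3}): φ is true.
  s3 (successors {s2, s3, s6}): φ is true.
  s4 (successors {s1, s4, s6}): φ is true.
  s5 (successors {s4, s5}): φ is true.
  s6 (successors {s0, s4, s6}): φ is true.
For instance, at s5:
  At s5: \Diamond \Box \neg p is false, so \neg \Diamond \Box \neg p is true.
    At s5: \Diamond \Box \neg p requires \Box \neg p at some successor in {s4, s5}.
      At s4: \Box \neg p is false.
      At s5: \Box \neg p is false.
    So \Diamond \Box \neg p is false at s5.
Satisfying worlds: {s0, s1, s2, s3, s4, s5, s6}

7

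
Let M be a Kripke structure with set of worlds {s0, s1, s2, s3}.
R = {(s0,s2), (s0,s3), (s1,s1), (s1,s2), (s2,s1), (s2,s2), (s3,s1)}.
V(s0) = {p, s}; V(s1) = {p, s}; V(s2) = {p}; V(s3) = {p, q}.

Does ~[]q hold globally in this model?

Recall that []ψ holds at a world iff ψ holds at every accessible world, and <>ψ holds iff ψ holds at some accessible world.
Let φ = ~[]q. Evaluate φ at each world:
  s0 (successors {s2, s3}): φ is true.
  s1 (successors {s1, s2}): φ is true.
  s2 (successors {s1, s2}): φ is true.
  s3 (successors {s1}): φ is true.
For instance, at s1:
  At s1: []q is false, so ~[]q is true.
    At s1: []q requires q at every successor {s1, s2}.
      q fails at s1, so []q is false at s1.

Yes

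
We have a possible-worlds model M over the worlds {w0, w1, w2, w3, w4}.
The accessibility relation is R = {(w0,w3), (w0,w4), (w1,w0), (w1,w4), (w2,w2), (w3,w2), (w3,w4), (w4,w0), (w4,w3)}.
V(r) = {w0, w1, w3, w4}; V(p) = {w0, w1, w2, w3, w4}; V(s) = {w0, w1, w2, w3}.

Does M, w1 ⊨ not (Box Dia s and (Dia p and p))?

No

At w1: Box Dia s and (Dia p and p) is true, so not (Box Dia s and (Dia p and p)) is false.
  At w1: Box Dia s is true, Dia p and p is true, so Box Dia s and (Dia p and p) is true.
    At w1: Box Dia s requires Dia s at every successor {w0, w4}.
      At w0: Dia s is true.
      At w4: Dia s is true.
    So Box Dia s is true at w1.
    At w1: Dia p is true, p is true, so Dia p and p is true.
      At w1: Dia p requires p at some successor in {w0, w4}.
        p holds at w0, so Dia p is true at w1.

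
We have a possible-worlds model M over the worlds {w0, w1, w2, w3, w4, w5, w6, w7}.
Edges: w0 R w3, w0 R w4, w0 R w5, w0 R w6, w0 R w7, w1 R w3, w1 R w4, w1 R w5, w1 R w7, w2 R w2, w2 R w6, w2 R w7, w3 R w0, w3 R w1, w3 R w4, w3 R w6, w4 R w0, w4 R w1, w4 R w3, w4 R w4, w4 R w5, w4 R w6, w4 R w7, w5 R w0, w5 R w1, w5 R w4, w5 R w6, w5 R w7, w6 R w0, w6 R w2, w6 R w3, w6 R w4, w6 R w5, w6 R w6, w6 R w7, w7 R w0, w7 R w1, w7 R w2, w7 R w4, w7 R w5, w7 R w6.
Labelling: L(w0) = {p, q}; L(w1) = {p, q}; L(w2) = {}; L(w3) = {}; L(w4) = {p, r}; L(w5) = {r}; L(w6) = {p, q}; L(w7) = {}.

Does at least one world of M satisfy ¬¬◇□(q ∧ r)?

No

Recall that □ψ holds at a world iff ψ holds at every accessible world, and ◇ψ holds iff ψ holds at some accessible world.
Let φ = ¬¬◇□(q ∧ r). Evaluate φ at each world:
  w0 (successors {w3, w4, w5, w6, w7}): φ is false.
  w1 (successors {w3, w4, w5, w7}): φ is false.
  w2 (successors {w2, w6, w7}): φ is false.
  w3 (successors {w0, w1, w4, w6}): φ is false.
  w4 (successors {w0, w1, w3, w4, w5, w6, w7}): φ is false.
  w5 (successors {w0, w1, w4, w6, w7}): φ is false.
  w6 (successors {w0, w2, w3, w4, w5, w6, w7}): φ is false.
  w7 (successors {w0, w1, w2, w4, w5, w6}): φ is false.
For instance, at w0:
  At w0: ¬◇□(q ∧ r) is true, so ¬¬◇□(q ∧ r) is false.
    At w0: ◇□(q ∧ r) is false, so ¬◇□(q ∧ r) is true.
      At w0: ◇□(q ∧ r) requires □(q ∧ r) at some successor in {w3, w4, w5, w6, w7}.
        At w3: □(q ∧ r) is false.
        At w4: □(q ∧ r) is false.
        At w5: □(q ∧ r) is false.
        At w6: □(q ∧ r) is false.
        At w7: □(q ∧ r) is false.
      So ◇□(q ∧ r) is false at w0.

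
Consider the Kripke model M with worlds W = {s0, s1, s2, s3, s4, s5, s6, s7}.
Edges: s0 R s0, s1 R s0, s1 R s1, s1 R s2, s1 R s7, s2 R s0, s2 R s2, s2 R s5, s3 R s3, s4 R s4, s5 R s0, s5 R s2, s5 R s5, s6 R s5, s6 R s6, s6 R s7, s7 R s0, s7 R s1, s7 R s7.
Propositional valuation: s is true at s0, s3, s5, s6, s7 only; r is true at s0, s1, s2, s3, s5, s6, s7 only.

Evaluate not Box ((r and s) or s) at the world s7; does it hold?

At s7: Box ((r and s) or s) is false, so not Box ((r and s) or s) is true.
  At s7: Box ((r and s) or s) requires (r and s) or s at every successor {s0, s1, s7}.
    (r and s) or s fails at s1, so Box ((r and s) or s) is false at s7.

Yes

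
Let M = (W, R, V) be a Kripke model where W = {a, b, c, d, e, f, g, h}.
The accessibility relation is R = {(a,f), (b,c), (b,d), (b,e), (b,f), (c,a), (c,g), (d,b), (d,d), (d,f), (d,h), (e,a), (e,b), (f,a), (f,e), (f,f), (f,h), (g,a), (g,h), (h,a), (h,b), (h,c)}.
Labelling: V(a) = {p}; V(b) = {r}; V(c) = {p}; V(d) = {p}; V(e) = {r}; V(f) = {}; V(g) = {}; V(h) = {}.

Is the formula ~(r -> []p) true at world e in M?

At e: r -> []p is false, so ~(r -> []p) is true.
  At e: r is true, []p is false, so r -> []p is false.
    At e: []p requires p at every successor {a, b}.
      p fails at b, so []p is false at e.

Yes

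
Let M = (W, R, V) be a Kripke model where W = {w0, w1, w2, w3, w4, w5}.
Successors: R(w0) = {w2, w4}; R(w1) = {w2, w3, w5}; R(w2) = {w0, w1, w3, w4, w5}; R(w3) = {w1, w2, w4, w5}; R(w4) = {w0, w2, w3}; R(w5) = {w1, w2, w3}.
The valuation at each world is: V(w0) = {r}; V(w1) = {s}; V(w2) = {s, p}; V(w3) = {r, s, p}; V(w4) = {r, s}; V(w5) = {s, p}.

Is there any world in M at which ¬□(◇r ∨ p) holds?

No

Let φ = ¬□(◇r ∨ p). Evaluate φ at each world:
  w0 (successors {w2, w4}): φ is false.
  w1 (successors {w2, w3, w5}): φ is false.
  w2 (successors {w0, w1, w3, w4, w5}): φ is false.
  w3 (successors {w1, w2, w4, w5}): φ is false.
  w4 (successors {w0, w2, w3}): φ is false.
  w5 (successors {w1, w2, w3}): φ is false.
For instance, at w4:
  At w4: □(◇r ∨ p) is true, so ¬□(◇r ∨ p) is false.
    At w4: □(◇r ∨ p) requires ◇r ∨ p at every successor {w0, w2, w3}.
      At w0: ◇r ∨ p is true.
      At w2: ◇r ∨ p is true.
      At w3: ◇r ∨ p is true.
    So □(◇r ∨ p) is true at w4.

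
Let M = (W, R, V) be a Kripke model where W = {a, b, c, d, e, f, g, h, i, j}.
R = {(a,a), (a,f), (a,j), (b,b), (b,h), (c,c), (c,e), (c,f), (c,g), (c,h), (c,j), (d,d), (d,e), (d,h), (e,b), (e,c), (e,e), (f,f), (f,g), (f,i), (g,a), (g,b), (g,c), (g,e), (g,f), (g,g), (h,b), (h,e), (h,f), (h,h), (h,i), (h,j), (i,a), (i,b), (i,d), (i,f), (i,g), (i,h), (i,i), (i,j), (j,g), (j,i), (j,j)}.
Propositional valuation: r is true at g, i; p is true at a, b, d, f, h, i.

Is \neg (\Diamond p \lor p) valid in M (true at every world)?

No

Recall that \Diamond ψ holds at a world iff ψ holds at some accessible world.
Let φ = \neg (\Diamond p \lor p). Evaluate φ at each world:
  a (successors {a, f, j}): φ is false.
  b (successors {b, h}): φ is false.
  c (successors {c, e, f, g, h, j}): φ is false.
  d (successors {d, e, h}): φ is false.
  e (successors {b, c, e}): φ is false.
  f (successors {f, g, i}): φ is false.
  g (successors {a, b, c, e, f, g}): φ is false.
  h (successors {b, e, f, h, i, j}): φ is false.
  i (successors {a, b, d, f, g, h, i, j}): φ is false.
  j (successors {g, i, j}): φ is false.
Detail at a (counterexample):
  At a: \Diamond p \lor p is true, so \neg (\Diamond p \lor p) is false.
    At a: \Diamond p is true, p is true, so \Diamond p \lor p is true.
      At a: \Diamond p requires p at some successor in {a, f, j}.
        p holds at a, so \Diamond p is true at a.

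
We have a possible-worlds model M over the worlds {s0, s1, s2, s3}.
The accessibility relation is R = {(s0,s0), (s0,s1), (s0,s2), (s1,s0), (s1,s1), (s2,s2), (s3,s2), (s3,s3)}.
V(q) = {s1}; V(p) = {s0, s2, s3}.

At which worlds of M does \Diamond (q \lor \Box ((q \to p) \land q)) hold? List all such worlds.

Recall that \Box ψ holds at a world iff ψ holds at every accessible world, and \Diamond ψ holds iff ψ holds at some accessible world.
Let φ = \Diamond (q \lor \Box ((q \to p) \land q)). Evaluate φ at each world:
  s0 (successors {s0, s1, s2}): φ is true.
  s1 (successors {s0, s1}): φ is true.
  s2 (successors {s2}): φ is false.
  s3 (successors {s2, s3}): φ is false.
For instance, at s3:
  At s3: \Diamond (q \lor \Box ((q \to p) \land q)) requires q \lor \Box ((q \to p) \land q) at some successor in {s2, s3}.
    At s2: q \lor \Box ((q \to p) \land q) is false.
    At s3: q \lor \Box ((q \to p) \land q) is false.
  So \Diamond (q \lor \Box ((q \to p) \land q)) is false at s3.
Satisfying worlds: {s0, s1}

s0, s1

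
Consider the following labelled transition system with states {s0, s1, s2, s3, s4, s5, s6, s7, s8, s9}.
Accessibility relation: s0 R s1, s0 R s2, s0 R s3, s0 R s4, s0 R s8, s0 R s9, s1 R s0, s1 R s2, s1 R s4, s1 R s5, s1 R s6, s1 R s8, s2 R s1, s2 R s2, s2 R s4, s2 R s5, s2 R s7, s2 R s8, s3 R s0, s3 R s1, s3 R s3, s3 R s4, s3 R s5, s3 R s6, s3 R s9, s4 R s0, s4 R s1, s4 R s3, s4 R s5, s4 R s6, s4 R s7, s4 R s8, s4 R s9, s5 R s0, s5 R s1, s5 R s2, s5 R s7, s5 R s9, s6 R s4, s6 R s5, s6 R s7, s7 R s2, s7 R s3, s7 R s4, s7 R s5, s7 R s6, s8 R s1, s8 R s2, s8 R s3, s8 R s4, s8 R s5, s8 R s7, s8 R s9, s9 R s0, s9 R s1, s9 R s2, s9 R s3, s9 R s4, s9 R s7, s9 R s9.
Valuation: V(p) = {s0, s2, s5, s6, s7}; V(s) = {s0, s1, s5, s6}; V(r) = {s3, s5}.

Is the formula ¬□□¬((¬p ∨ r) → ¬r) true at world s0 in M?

At s0: □□¬((¬p ∨ r) → ¬r) is false, so ¬□□¬((¬p ∨ r) → ¬r) is true.
  At s0: □□¬((¬p ∨ r) → ¬r) requires □¬((¬p ∨ r) → ¬r) at every successor {s1, s2, s3, s4, s8, s9}.
    □¬((¬p ∨ r) → ¬r) fails at s1, so □□¬((¬p ∨ r) → ¬r) is false at s0.
      At s1: □¬((¬p ∨ r) → ¬r) requires ¬((¬p ∨ r) → ¬r) at every successor {s0, s2, s4, s5, s6, s8}.
        ¬((¬p ∨ r) → ¬r) fails at s0, so □¬((¬p ∨ r) → ¬r) is false at s1.

Yes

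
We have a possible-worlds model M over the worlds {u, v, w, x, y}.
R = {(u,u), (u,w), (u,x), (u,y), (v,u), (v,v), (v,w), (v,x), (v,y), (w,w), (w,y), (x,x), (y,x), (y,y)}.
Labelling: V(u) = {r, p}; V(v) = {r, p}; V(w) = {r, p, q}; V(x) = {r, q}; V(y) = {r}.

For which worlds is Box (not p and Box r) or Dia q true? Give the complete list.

Recall that Box ψ holds at a world iff ψ holds at every accessible world, and Dia ψ holds iff ψ holds at some accessible world.
Let φ = Box (not p and Box r) or Dia q. Evaluate φ at each world:
  u (successors {u, w, x, y}): φ is true.
  v (successors {u, v, w, x, y}): φ is true.
  w (successors {w, y}): φ is true.
  x (successors {x}): φ is true.
  y (successors {x, y}): φ is true.
For instance, at x:
  At x: Box (not p and Box r) is true, Dia q is true, so Box (not p and Box r) or Dia q is true.
    At x: Box (not p and Box r) requires not p and Box r at every successor {x}.
      At x: not p and Box r is true.
    So Box (not p and Box r) is true at x.
    At x: Dia q requires q at some successor in {x}.
      q holds at x, so Dia q is true at x.
Satisfying worlds: {u, v, w, x, y}

u, v, w, x, y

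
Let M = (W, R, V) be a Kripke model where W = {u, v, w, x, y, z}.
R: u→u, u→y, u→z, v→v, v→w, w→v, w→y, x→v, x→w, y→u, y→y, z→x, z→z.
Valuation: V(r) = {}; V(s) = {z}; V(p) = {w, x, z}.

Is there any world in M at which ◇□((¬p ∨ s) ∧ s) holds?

Let φ = ◇□((¬p ∨ s) ∧ s). Evaluate φ at each world:
  u (successors {u, y, z}): φ is false.
  v (successors {v, w}): φ is false.
  w (successors {v, y}): φ is false.
  x (successors {v, w}): φ is false.
  y (successors {u, y}): φ is false.
  z (successors {x, z}): φ is false.
For instance, at x:
  At x: ◇□((¬p ∨ s) ∧ s) requires □((¬p ∨ s) ∧ s) at some successor in {v, w}.
    At v: □((¬p ∨ s) ∧ s) is false.
    At w: □((¬p ∨ s) ∧ s) is false.
  So ◇□((¬p ∨ s) ∧ s) is false at x.

No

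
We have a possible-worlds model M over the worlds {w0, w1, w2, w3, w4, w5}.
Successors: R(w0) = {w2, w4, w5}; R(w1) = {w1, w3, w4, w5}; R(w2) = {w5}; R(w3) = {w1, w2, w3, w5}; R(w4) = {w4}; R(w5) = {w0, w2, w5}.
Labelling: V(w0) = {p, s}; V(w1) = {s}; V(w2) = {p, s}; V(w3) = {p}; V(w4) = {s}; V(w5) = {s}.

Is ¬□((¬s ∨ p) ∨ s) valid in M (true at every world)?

Let φ = ¬□((¬s ∨ p) ∨ s). Evaluate φ at each world:
  w0 (successors {w2, w4, w5}): φ is false.
  w1 (successors {w1, w3, w4, w5}): φ is false.
  w2 (successors {w5}): φ is false.
  w3 (successors {w1, w2, w3, w5}): φ is false.
  w4 (successors {w4}): φ is false.
  w5 (successors {w0, w2, w5}): φ is false.
Detail at w0 (counterexample):
  At w0: □((¬s ∨ p) ∨ s) is true, so ¬□((¬s ∨ p) ∨ s) is false.
    At w0: □((¬s ∨ p) ∨ s) requires (¬s ∨ p) ∨ s at every successor {w2, w4, w5}.
      At w2: (¬s ∨ p) ∨ s is true.
      At w4: (¬s ∨ p) ∨ s is true.
      At w5: (¬s ∨ p) ∨ s is true.
    So □((¬s ∨ p) ∨ s) is true at w0.

No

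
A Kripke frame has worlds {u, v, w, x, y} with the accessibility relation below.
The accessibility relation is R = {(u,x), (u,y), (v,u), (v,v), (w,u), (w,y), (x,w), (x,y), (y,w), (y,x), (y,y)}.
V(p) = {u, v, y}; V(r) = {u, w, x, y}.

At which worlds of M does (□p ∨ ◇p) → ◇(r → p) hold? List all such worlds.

u, v, w, x, y

Let φ = (□p ∨ ◇p) → ◇(r → p). Evaluate φ at each world:
  u (successors {x, y}): φ is true.
  v (successors {u, v}): φ is true.
  w (successors {u, y}): φ is true.
  x (successors {w, y}): φ is true.
  y (successors {w, x, y}): φ is true.
For instance, at x:
  At x: □p ∨ ◇p is true, ◇(r → p) is true, so (□p ∨ ◇p) → ◇(r → p) is true.
    At x: □p is false, ◇p is true, so □p ∨ ◇p is true.
      At x: □p requires p at every successor {w, y}.
        p fails at w, so □p is false at x.
      At x: ◇p requires p at some successor in {w, y}.
        p holds at y, so ◇p is true at x.
    At x: ◇(r → p) requires r → p at some successor in {w, y}.
      r → p holds at y, so ◇(r → p) is true at x.
Satisfying worlds: {u, v, w, x, y}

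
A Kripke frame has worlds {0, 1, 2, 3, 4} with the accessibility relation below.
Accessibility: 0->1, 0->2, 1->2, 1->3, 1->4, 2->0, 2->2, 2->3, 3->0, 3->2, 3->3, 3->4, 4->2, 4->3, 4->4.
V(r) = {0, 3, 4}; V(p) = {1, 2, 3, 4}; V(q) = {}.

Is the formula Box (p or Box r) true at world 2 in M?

No

At 2: Box (p or Box r) requires p or Box r at every successor {0, 2, 3}.
  p or Box r fails at 0, so Box (p or Box r) is false at 2.
    At 0: p is false, Box r is false, so p or Box r is false.
      At 0: Box r requires r at every successor {1, 2}.
        r fails at 1, so Box r is false at 0.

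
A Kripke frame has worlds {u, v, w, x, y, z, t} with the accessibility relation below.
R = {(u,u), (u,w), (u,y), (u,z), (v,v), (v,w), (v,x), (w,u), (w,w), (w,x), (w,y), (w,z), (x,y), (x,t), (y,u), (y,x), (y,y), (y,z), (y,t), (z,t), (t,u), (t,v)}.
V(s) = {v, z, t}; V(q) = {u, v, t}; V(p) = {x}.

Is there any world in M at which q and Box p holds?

Let φ = q and Box p. Evaluate φ at each world:
  u (successors {u, w, y, z}): φ is false.
  v (successors {v, w, x}): φ is false.
  w (successors {u, w, x, y, z}): φ is false.
  x (successors {y, t}): φ is false.
  y (successors {u, x, y, z, t}): φ is false.
  z (successors {t}): φ is false.
  t (successors {u, v}): φ is false.
For instance, at x:
  At x: q is false, Box p is false, so q and Box p is false.
    At x: Box p requires p at every successor {y, t}.
      p fails at y, so Box p is false at x.

No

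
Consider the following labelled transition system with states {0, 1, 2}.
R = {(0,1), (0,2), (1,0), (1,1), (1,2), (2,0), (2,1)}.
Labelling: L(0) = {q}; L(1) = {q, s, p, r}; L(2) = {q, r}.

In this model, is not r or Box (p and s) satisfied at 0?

Recall that Box ψ holds at a world iff ψ holds at every accessible world, and Dia ψ holds iff ψ holds at some accessible world.
At 0: not r is true, Box (p and s) is false, so not r or Box (p and s) is true.
  At 0: Box (p and s) requires p and s at every successor {1, 2}.
    p and s fails at 2, so Box (p and s) is false at 0.

Yes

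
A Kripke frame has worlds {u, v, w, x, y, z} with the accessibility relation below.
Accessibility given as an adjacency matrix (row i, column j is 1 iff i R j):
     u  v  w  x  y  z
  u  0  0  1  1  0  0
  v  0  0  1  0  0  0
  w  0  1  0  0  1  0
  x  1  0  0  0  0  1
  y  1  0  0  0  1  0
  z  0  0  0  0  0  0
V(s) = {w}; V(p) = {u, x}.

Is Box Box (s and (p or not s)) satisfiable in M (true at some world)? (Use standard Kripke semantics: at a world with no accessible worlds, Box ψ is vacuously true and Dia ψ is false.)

Yes

Recall that Box ψ holds at a world iff ψ holds at every accessible world, and Dia ψ holds iff ψ holds at some accessible world.
Let φ = Box Box (s and (p or not s)). Evaluate φ at each world:
  u (successors {w, x}): φ is false.
  v (successors {w}): φ is false.
  w (successors {v, y}): φ is false.
  x (successors {u, z}): φ is false.
  y (successors {u, y}): φ is false.
  z (successors ∅): φ is true.
Detail at z (witness):
  At z: no accessible worlds, so Box Box (s and (p or not s)) holds vacuously.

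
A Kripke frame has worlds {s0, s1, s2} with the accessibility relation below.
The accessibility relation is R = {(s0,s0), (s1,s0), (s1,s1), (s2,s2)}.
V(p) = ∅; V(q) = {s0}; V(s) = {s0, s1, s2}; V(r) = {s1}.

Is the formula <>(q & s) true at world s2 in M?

At s2: <>(q & s) requires q & s at some successor in {s2}.
  At s2: q & s is false.
So <>(q & s) is false at s2.

No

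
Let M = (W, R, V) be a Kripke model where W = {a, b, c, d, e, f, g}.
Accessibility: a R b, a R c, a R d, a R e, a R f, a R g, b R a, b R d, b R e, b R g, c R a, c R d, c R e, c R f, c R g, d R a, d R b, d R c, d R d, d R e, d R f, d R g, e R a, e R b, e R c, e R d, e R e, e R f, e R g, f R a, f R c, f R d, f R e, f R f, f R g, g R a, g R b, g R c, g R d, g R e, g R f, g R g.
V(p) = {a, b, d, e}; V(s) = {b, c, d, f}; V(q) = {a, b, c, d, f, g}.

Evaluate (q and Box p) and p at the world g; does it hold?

No

At g: q and Box p is false, p is false, so (q and Box p) and p is false.
  At g: q is true, Box p is false, so q and Box p is false.
    At g: Box p requires p at every successor {a, b, c, d, e, f, g}.
      p fails at c, so Box p is false at g.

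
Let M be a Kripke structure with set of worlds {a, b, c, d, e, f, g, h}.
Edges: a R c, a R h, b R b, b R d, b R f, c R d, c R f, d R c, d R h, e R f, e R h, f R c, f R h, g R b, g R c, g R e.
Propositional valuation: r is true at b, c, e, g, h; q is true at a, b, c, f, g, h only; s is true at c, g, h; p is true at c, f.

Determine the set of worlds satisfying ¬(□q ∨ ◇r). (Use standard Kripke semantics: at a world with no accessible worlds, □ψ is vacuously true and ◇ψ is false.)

Let φ = ¬(□q ∨ ◇r). Evaluate φ at each world:
  a (successors {c, h}): φ is false.
  b (successors {b, d, f}): φ is false.
  c (successors {d, f}): φ is true.
  d (successors {c, h}): φ is false.
  e (successors {f, h}): φ is false.
  f (successors {c, h}): φ is false.
  g (successors {b, c, e}): φ is false.
  h (successors ∅): φ is false.
For instance, at e:
  At e: □q ∨ ◇r is true, so ¬(□q ∨ ◇r) is false.
    At e: □q is true, ◇r is true, so □q ∨ ◇r is true.
      At e: □q requires q at every successor {f, h}.
        At f: q is true.
        At h: q is true.
      So □q is true at e.
      At e: ◇r requires r at some successor in {f, h}.
        r holds at h, so ◇r is true at e.
Satisfying worlds: {c}

c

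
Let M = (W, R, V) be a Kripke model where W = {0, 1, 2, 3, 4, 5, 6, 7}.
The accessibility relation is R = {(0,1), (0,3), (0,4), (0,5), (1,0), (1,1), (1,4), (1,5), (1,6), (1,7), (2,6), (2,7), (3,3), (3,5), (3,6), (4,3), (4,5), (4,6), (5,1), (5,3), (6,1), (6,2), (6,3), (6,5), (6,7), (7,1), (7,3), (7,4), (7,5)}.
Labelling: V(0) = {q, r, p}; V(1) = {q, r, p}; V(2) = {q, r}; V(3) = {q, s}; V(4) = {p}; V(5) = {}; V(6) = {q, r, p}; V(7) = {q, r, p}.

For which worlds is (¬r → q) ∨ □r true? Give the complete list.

Let φ = (¬r → q) ∨ □r. Evaluate φ at each world:
  0 (successors {1, 3, 4, 5}): φ is true.
  1 (successors {0, 1, 4, 5, 6, 7}): φ is true.
  2 (successors {6, 7}): φ is true.
  3 (successors {3, 5, 6}): φ is true.
  4 (successors {3, 5, 6}): φ is false.
  5 (successors {1, 3}): φ is false.
  6 (successors {1, 2, 3, 5, 7}): φ is true.
  7 (successors {1, 3, 4, 5}): φ is true.
For instance, at 7:
  At 7: ¬r → q is true, □r is false, so (¬r → q) ∨ □r is true.
    At 7: □r requires r at every successor {1, 3, 4, 5}.
      r fails at 3, so □r is false at 7.
Satisfying worlds: {0, 1, 2, 3, 6, 7}

0, 1, 2, 3, 6, 7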